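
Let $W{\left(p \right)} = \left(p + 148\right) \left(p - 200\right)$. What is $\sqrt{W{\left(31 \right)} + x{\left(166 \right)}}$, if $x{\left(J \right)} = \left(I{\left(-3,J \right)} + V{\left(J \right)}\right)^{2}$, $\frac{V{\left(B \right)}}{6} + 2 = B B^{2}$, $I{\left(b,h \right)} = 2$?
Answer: $\sqrt{753270071296505} \approx 2.7446 \cdot 10^{7}$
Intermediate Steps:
$V{\left(B \right)} = -12 + 6 B^{3}$ ($V{\left(B \right)} = -12 + 6 B B^{2} = -12 + 6 B^{3}$)
$x{\left(J \right)} = \left(-10 + 6 J^{3}\right)^{2}$ ($x{\left(J \right)} = \left(2 + \left(-12 + 6 J^{3}\right)\right)^{2} = \left(-10 + 6 J^{3}\right)^{2}$)
$W{\left(p \right)} = \left(-200 + p\right) \left(148 + p\right)$ ($W{\left(p \right)} = \left(148 + p\right) \left(-200 + p\right) = \left(-200 + p\right) \left(148 + p\right)$)
$\sqrt{W{\left(31 \right)} + x{\left(166 \right)}} = \sqrt{\left(-29600 + 31^{2} - 1612\right) + 4 \left(-5 + 3 \cdot 166^{3}\right)^{2}} = \sqrt{\left(-29600 + 961 - 1612\right) + 4 \left(-5 + 3 \cdot 4574296\right)^{2}} = \sqrt{-30251 + 4 \left(-5 + 13722888\right)^{2}} = \sqrt{-30251 + 4 \cdot 13722883^{2}} = \sqrt{-30251 + 4 \cdot 188317517831689} = \sqrt{-30251 + 753270071326756} = \sqrt{753270071296505}$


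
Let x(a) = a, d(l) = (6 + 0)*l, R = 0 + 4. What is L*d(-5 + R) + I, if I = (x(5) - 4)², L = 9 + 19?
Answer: -167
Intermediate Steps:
R = 4
d(l) = 6*l
L = 28
I = 1 (I = (5 - 4)² = 1² = 1)
L*d(-5 + R) + I = 28*(6*(-5 + 4)) + 1 = 28*(6*(-1)) + 1 = 28*(-6) + 1 = -168 + 1 = -167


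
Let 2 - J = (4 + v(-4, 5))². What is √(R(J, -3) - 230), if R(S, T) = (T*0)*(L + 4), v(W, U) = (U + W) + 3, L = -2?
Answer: I*√230 ≈ 15.166*I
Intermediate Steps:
v(W, U) = 3 + U + W
J = -62 (J = 2 - (4 + (3 + 5 - 4))² = 2 - (4 + 4)² = 2 - 1*8² = 2 - 1*64 = 2 - 64 = -62)
R(S, T) = 0 (R(S, T) = (T*0)*(-2 + 4) = 0*2 = 0)
√(R(J, -3) - 230) = √(0 - 230) = √(-230) = I*√230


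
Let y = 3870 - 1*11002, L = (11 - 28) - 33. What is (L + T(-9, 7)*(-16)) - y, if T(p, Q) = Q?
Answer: 6970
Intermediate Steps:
L = -50 (L = -17 - 33 = -50)
y = -7132 (y = 3870 - 11002 = -7132)
(L + T(-9, 7)*(-16)) - y = (-50 + 7*(-16)) - 1*(-7132) = (-50 - 112) + 7132 = -162 + 7132 = 6970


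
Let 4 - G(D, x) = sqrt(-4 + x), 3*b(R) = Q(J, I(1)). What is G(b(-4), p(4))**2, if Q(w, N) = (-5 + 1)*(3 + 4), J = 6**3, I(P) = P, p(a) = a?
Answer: 16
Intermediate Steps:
J = 216
Q(w, N) = -28 (Q(w, N) = -4*7 = -28)
b(R) = -28/3 (b(R) = (1/3)*(-28) = -28/3)
G(D, x) = 4 - sqrt(-4 + x)
G(b(-4), p(4))**2 = (4 - sqrt(-4 + 4))**2 = (4 - sqrt(0))**2 = (4 - 1*0)**2 = (4 + 0)**2 = 4**2 = 16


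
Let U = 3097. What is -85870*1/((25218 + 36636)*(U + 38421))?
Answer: -42935/1284027186 ≈ -3.3438e-5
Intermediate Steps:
-85870*1/((25218 + 36636)*(U + 38421)) = -85870*1/((3097 + 38421)*(25218 + 36636)) = -85870/(61854*41518) = -85870/2568054372 = -85870*1/2568054372 = -42935/1284027186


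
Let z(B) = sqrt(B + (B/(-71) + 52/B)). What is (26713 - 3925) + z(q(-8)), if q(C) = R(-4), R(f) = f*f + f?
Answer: 22788 + sqrt(733359)/213 ≈ 22792.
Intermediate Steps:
R(f) = f + f**2 (R(f) = f**2 + f = f + f**2)
q(C) = 12 (q(C) = -4*(1 - 4) = -4*(-3) = 12)
z(B) = sqrt(52/B + 70*B/71) (z(B) = sqrt(B + (B*(-1/71) + 52/B)) = sqrt(B + (-B/71 + 52/B)) = sqrt(B + (52/B - B/71)) = sqrt(52/B + 70*B/71))
(26713 - 3925) + z(q(-8)) = (26713 - 3925) + sqrt(4970*12 + 262132/12)/71 = 22788 + sqrt(59640 + 262132*(1/12))/71 = 22788 + sqrt(59640 + 65533/3)/71 = 22788 + sqrt(244453/3)/71 = 22788 + (sqrt(733359)/3)/71 = 22788 + sqrt(733359)/213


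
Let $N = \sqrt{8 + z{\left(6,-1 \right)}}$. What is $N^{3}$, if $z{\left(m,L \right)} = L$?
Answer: $7 \sqrt{7} \approx 18.52$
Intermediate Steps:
$N = \sqrt{7}$ ($N = \sqrt{8 - 1} = \sqrt{7} \approx 2.6458$)
$N^{3} = \left(\sqrt{7}\right)^{3} = 7 \sqrt{7}$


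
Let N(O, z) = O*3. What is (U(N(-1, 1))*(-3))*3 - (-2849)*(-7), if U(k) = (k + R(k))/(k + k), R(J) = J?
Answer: -19952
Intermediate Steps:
N(O, z) = 3*O
U(k) = 1 (U(k) = (k + k)/(k + k) = (2*k)/((2*k)) = (2*k)*(1/(2*k)) = 1)
(U(N(-1, 1))*(-3))*3 - (-2849)*(-7) = (1*(-3))*3 - (-2849)*(-7) = -3*3 - 259*77 = -9 - 19943 = -19952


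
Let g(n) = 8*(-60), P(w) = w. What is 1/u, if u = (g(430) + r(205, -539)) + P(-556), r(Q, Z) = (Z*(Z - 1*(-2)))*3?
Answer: 1/867293 ≈ 1.1530e-6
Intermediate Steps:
g(n) = -480
r(Q, Z) = 3*Z*(2 + Z) (r(Q, Z) = (Z*(Z + 2))*3 = (Z*(2 + Z))*3 = 3*Z*(2 + Z))
u = 867293 (u = (-480 + 3*(-539)*(2 - 539)) - 556 = (-480 + 3*(-539)*(-537)) - 556 = (-480 + 868329) - 556 = 867849 - 556 = 867293)
1/u = 1/867293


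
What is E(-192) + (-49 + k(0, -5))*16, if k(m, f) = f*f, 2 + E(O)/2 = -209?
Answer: -806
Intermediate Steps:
E(O) = -422 (E(O) = -4 + 2*(-209) = -4 - 418 = -422)
k(m, f) = f²
E(-192) + (-49 + k(0, -5))*16 = -422 + (-49 + (-5)²)*16 = -422 + (-49 + 25)*16 = -422 - 24*16 = -422 - 384 = -806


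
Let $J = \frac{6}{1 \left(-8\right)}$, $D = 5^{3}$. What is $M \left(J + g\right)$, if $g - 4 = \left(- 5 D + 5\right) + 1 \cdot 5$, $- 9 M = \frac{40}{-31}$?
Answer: $- \frac{24470}{279} \approx -87.706$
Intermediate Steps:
$D = 125$
$J = - \frac{3}{4}$ ($J = \frac{6}{-8} = 6 \left(- \frac{1}{8}\right) = - \frac{3}{4} \approx -0.75$)
$M = \frac{40}{279}$ ($M = - \frac{40 \frac{1}{-31}}{9} = - \frac{40 \left(- \frac{1}{31}\right)}{9} = \left(- \frac{1}{9}\right) \left(- \frac{40}{31}\right) = \frac{40}{279} \approx 0.14337$)
$g = -611$ ($g = 4 + \left(\left(\left(-5\right) 125 + 5\right) + 1 \cdot 5\right) = 4 + \left(\left(-625 + 5\right) + 5\right) = 4 + \left(-620 + 5\right) = 4 - 615 = -611$)
$M \left(J + g\right) = \frac{40 \left(- \frac{3}{4} - 611\right)}{279} = \frac{40}{279} \left(- \frac{2447}{4}\right) = - \frac{24470}{279}$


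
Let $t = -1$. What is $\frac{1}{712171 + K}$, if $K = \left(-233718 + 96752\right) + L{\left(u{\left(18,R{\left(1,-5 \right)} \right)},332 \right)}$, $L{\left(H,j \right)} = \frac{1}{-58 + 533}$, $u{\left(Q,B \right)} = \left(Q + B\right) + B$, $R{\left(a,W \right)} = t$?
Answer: $\frac{475}{273222376} \approx 1.7385 \cdot 10^{-6}$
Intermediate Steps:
$R{\left(a,W \right)} = -1$
$u{\left(Q,B \right)} = Q + 2 B$ ($u{\left(Q,B \right)} = \left(B + Q\right) + B = Q + 2 B$)
$L{\left(H,j \right)} = \frac{1}{475}$
$K = - \frac{65058849}{475}$ ($K = \left(-233718 + 96752\right) + \frac{1}{475} = -136966 + \frac{1}{475} = - \frac{65058849}{475} \approx -1.3697 \cdot 10^{5}$)
$\frac{1}{712171 + K} = \frac{1}{712171 - \frac{65058849}{475}} = \frac{1}{\frac{273222376}{475}} = \frac{475}{273222376}$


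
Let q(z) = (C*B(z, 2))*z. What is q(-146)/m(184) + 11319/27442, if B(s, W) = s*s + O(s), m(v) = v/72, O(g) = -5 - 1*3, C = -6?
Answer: 4610044188561/631166 ≈ 7.3040e+6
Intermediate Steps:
O(g) = -8 (O(g) = -5 - 3 = -8)
m(v) = v/72 (m(v) = v*(1/72) = v/72)
B(s, W) = -8 + s² (B(s, W) = s*s - 8 = s² - 8 = -8 + s²)
q(z) = z*(48 - 6*z²) (q(z) = (-6*(-8 + z²))*z = (48 - 6*z²)*z = z*(48 - 6*z²))
q(-146)/m(184) + 11319/27442 = (6*(-146)*(8 - 1*(-146)²))/(((1/72)*184)) + 11319/27442 = (6*(-146)*(8 - 1*21316))/(23/9) + 11319*(1/27442) = (6*(-146)*(8 - 21316))*(9/23) + 11319/27442 = (6*(-146)*(-21308))*(9/23) + 11319/27442 = 18665808*(9/23) + 11319/27442 = 167992272/23 + 11319/27442 = 4610044188561/631166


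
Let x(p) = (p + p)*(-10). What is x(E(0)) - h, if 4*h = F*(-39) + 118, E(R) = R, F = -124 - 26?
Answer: -1492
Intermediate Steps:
F = -150
h = 1492 (h = (-150*(-39) + 118)/4 = (5850 + 118)/4 = (¼)*5968 = 1492)
x(p) = -20*p (x(p) = (2*p)*(-10) = -20*p)
x(E(0)) - h = -20*0 - 1*1492 = 0 - 1492 = -1492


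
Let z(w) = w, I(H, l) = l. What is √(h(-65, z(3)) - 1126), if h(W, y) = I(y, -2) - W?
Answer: I*√1063 ≈ 32.604*I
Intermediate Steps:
h(W, y) = -2 - W
√(h(-65, z(3)) - 1126) = √((-2 - 1*(-65)) - 1126) = √((-2 + 65) - 1126) = √(63 - 1126) = √(-1063) = I*√1063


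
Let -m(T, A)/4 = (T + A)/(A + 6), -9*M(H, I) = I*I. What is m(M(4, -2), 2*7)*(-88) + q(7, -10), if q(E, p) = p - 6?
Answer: 10016/45 ≈ 222.58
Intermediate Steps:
q(E, p) = -6 + p
M(H, I) = -I²/9 (M(H, I) = -I*I/9 = -I²/9)
m(T, A) = -4*(A + T)/(6 + A) (m(T, A) = -4*(T + A)/(A + 6) = -4*(A + T)/(6 + A))
m(M(4, -2), 2*7)*(-88) + q(7, -10) = (4*(-2*7 - (-1)*(-2)²/9)/(6 + 2*7))*(-88) + (-6 - 10) = (4*(-1*14 - (-1)*4/9)/(6 + 14))*(-88) - 16 = (4*(-14 - 1*(-4/9))/20)*(-88) - 16 = (4*(1/20)*(-14 + 4/9))*(-88) - 16 = (4*(1/20)*(-122/9))*(-88) - 16 = -122/45*(-88) - 16 = 10736/45 - 16 = 10016/45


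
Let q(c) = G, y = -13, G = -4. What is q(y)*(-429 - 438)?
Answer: 3468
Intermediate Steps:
q(c) = -4
q(y)*(-429 - 438) = -4*(-429 - 438) = -4*(-867) = 3468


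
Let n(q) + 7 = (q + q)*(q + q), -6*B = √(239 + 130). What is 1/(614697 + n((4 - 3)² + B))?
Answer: 614735/377899119569 + 4*√41/377899119569 ≈ 1.6268e-6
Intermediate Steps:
B = -√41/2 (B = -√(239 + 130)/6 = -√41/2 ≈ -3.2016)
n(q) = -7 + 4*q² (n(q) = -7 + (q + q)*(q + q) = -7 + (2*q)*(2*q) = -7 + 4*q²)
1/(614697 + n((4 - 3)² + B)) = 1/(614697 + (-7 + 4*((4 - 3)² - √41/2)²)) = 1/(614697 + (-7 + 4*(1² - √41/2)²)) = 1/(614697 + (-7 + 4*(1 - √41/2)²)) = 1/(614690 + 4*(1 - √41/2)²)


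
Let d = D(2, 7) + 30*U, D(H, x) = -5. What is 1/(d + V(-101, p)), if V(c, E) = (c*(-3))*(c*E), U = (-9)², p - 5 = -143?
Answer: 1/4225639 ≈ 2.3665e-7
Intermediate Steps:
p = -138 (p = 5 - 143 = -138)
U = 81
V(c, E) = -3*E*c² (V(c, E) = (-3*c)*(E*c) = -3*E*c²)
d = 2425 (d = -5 + 30*81 = -5 + 2430 = 2425)
1/(d + V(-101, p)) = 1/(2425 - 3*(-138)*(-101)²) = 1/(2425 - 3*(-138)*10201) = 1/(2425 + 4223214) = 1/4225639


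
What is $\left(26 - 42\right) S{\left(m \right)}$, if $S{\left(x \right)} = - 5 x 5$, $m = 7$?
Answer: $2800$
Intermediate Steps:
$S{\left(x \right)} = - 25 x$
$\left(26 - 42\right) S{\left(m \right)} = \left(26 - 42\right) \left(\left(-25\right) 7\right) = \left(-16\right) \left(-175\right) = 2800$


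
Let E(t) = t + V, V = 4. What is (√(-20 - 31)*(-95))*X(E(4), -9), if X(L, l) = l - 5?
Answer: 1330*I*√51 ≈ 9498.1*I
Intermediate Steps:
E(t) = 4 + t (E(t) = t + 4 = 4 + t)
X(L, l) = -5 + l
(√(-20 - 31)*(-95))*X(E(4), -9) = (√(-20 - 31)*(-95))*(-5 - 9) = (√(-51)*(-95))*(-14) = ((I*√51)*(-95))*(-14) = -95*I*√51*(-14) = 1330*I*√51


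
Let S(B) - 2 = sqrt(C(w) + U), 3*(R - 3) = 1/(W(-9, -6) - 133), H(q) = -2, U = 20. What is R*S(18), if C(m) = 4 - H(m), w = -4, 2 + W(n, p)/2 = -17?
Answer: 3076/513 + 1538*sqrt(26)/513 ≈ 21.283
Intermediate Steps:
W(n, p) = -38 (W(n, p) = -4 + 2*(-17) = -4 - 34 = -38)
C(m) = 6 (C(m) = 4 - 1*(-2) = 4 + 2 = 6)
R = 1538/513 (R = 3 + 1/(3*(-38 - 133)) = 3 + (1/3)/(-171) = 3 + (1/3)*(-1/171) = 3 - 1/513 = 1538/513 ≈ 2.9981)
S(B) = 2 + sqrt(26) (S(B) = 2 + sqrt(6 + 20) = 2 + sqrt(26))
R*S(18) = 1538*(2 + sqrt(26))/513 = 3076/513 + 1538*sqrt(26)/513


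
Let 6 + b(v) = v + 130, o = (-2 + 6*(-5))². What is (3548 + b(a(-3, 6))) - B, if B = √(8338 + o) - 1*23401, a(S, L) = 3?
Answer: 27076 - √9362 ≈ 26979.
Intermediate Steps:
o = 1024 (o = (-2 - 30)² = (-32)² = 1024)
b(v) = 124 + v (b(v) = -6 + (v + 130) = -6 + (130 + v) = 124 + v)
B = -23401 + √9362 (B = √(8338 + 1024) - 1*23401 = √9362 - 23401 = -23401 + √9362 ≈ -23304.)
(3548 + b(a(-3, 6))) - B = (3548 + (124 + 3)) - (-23401 + √9362) = (3548 + 127) + (23401 - √9362) = 3675 + (23401 - √9362) = 27076 - √9362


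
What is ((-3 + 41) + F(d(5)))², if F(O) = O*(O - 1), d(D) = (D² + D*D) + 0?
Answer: 6190144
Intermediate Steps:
d(D) = 2*D² (d(D) = (D² + D²) + 0 = 2*D² + 0 = 2*D²)
F(O) = O*(-1 + O)
((-3 + 41) + F(d(5)))² = ((-3 + 41) + (2*5²)*(-1 + 2*5²))² = (38 + (2*25)*(-1 + 2*25))² = (38 + 50*(-1 + 50))² = (38 + 50*49)² = (38 + 2450)² = 2488² = 6190144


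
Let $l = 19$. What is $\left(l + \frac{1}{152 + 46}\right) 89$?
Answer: $\frac{334907}{198} \approx 1691.4$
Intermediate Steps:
$\left(l + \frac{1}{152 + 46}\right) 89 = \left(19 + \frac{1}{152 + 46}\right) 89 = \left(19 + \frac{1}{198}\right) 89 = \frac{3763}{198} \cdot 89 = \frac{334907}{198}$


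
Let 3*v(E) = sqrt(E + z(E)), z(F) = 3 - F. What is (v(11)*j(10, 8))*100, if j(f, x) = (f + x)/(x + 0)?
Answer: 75*sqrt(3) ≈ 129.90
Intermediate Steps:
j(f, x) = (f + x)/x
v(E) = sqrt(3)/3 (v(E) = sqrt(E + (3 - E))/3 = sqrt(3)/3)
(v(11)*j(10, 8))*100 = ((sqrt(3)/3)*((10 + 8)/8))*100 = ((sqrt(3)/3)*((1/8)*18))*100 = ((sqrt(3)/3)*(9/4))*100 = (3*sqrt(3)/4)*100 = 75*sqrt(3)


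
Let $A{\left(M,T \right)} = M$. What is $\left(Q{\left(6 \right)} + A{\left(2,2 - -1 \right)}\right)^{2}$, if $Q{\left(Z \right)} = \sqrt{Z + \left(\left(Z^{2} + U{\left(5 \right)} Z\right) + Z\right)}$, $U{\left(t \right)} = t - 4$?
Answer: $58 + 12 \sqrt{6} \approx 87.394$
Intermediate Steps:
$U{\left(t \right)} = -4 + t$ ($U{\left(t \right)} = t - 4 = -4 + t$)
$Q{\left(Z \right)} = \sqrt{Z^{2} + 3 Z}$ ($Q{\left(Z \right)} = \sqrt{Z + \left(\left(Z^{2} + \left(-4 + 5\right) Z\right) + Z\right)} = \sqrt{Z + \left(\left(Z^{2} + 1 Z\right) + Z\right)} = \sqrt{Z + \left(\left(Z^{2} + Z\right) + Z\right)} = \sqrt{Z + \left(\left(Z + Z^{2}\right) + Z\right)} = \sqrt{Z + \left(Z^{2} + 2 Z\right)} = \sqrt{Z^{2} + 3 Z}$)
$\left(Q{\left(6 \right)} + A{\left(2,2 - -1 \right)}\right)^{2} = \left(\sqrt{6 \left(3 + 6\right)} + 2\right)^{2} = \left(\sqrt{6 \cdot 9} + 2\right)^{2} = \left(\sqrt{54} + 2\right)^{2} = \left(3 \sqrt{6} + 2\right)^{2} = \left(2 + 3 \sqrt{6}\right)^{2}$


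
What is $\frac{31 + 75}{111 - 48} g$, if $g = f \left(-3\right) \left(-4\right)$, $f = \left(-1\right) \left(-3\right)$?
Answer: $\frac{424}{7} \approx 60.571$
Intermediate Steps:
$f = 3$
$g = 36$ ($g = 3 \left(-3\right) \left(-4\right) = \left(-9\right) \left(-4\right) = 36$)
$\frac{31 + 75}{111 - 48} g = \frac{31 + 75}{111 - 48} \cdot 36 = \frac{106}{63} \cdot 36 = \frac{424}{7}$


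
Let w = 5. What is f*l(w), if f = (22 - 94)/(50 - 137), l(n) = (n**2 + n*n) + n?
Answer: 1320/29 ≈ 45.517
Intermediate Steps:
l(n) = n + 2*n**2 (l(n) = (n**2 + n**2) + n = 2*n**2 + n = n + 2*n**2)
f = 24/29 (f = -72/(-87) = -72*(-1/87) = 24/29 ≈ 0.82759)
f*l(w) = 24*(5*(1 + 2*5))/29 = 24*(5*(1 + 10))/29 = 24*(5*11)/29 = (24/29)*55 = 1320/29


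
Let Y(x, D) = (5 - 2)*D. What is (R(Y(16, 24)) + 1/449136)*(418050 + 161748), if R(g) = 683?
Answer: 9881042784579/24952 ≈ 3.9600e+8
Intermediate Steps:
Y(x, D) = 3*D
(R(Y(16, 24)) + 1/449136)*(418050 + 161748) = (683 + 1/449136)*(418050 + 161748) = (683 + 1/449136)*579798 = (306759889/449136)*579798 = 9881042784579/24952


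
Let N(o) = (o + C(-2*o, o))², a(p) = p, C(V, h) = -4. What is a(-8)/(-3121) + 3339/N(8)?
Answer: 10421147/49936 ≈ 208.69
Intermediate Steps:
N(o) = (-4 + o)² (N(o) = (o - 4)² = (-4 + o)²)
a(-8)/(-3121) + 3339/N(8) = -8/(-3121) + 3339/((-4 + 8)²) = -8*(-1/3121) + 3339/(4²) = 8/3121 + 3339/16 = 10421147/49936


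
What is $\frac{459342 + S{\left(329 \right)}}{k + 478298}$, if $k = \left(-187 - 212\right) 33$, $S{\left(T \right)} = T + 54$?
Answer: $\frac{459725}{465131} \approx 0.98838$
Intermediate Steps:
$S{\left(T \right)} = 54 + T$
$k = -13167$ ($k = \left(-399\right) 33 = -13167$)
$\frac{459342 + S{\left(329 \right)}}{k + 478298} = \frac{459342 + \left(54 + 329\right)}{-13167 + 478298} = \frac{459342 + 383}{465131} = 459725 \cdot \frac{1}{465131} = \frac{459725}{465131}$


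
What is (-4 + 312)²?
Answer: 94864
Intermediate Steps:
(-4 + 312)² = 308² = 94864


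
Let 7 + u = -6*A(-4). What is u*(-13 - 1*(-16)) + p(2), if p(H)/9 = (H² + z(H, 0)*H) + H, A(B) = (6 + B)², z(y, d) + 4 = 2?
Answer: -75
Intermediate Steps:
z(y, d) = -2 (z(y, d) = -4 + 2 = -2)
p(H) = -9*H + 9*H² (p(H) = 9*((H² - 2*H) + H) = 9*(H² - H) = -9*H + 9*H²)
u = -31 (u = -7 - 6*(6 - 4)² = -7 - 6*2² = -7 - 6*4 = -7 - 24 = -31)
u*(-13 - 1*(-16)) + p(2) = -31*(-13 - 1*(-16)) + 9*2*(-1 + 2) = -31*(-13 + 16) + 9*2*1 = -31*3 + 18 = -93 + 18 = -75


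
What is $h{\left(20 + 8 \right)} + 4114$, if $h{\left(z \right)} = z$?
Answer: $4142$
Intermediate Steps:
$h{\left(20 + 8 \right)} + 4114 = \left(20 + 8\right) + 4114 = 28 + 4114 = 4142$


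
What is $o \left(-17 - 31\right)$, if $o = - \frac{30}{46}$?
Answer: $\frac{720}{23} \approx 31.304$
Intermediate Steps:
$o = - \frac{15}{23}$ ($o = \left(-30\right) \frac{1}{46} = - \frac{15}{23} \approx -0.65217$)
$o \left(-17 - 31\right) = - \frac{15 \left(-17 - 31\right)}{23} = \left(- \frac{15}{23}\right) \left(-48\right) = \frac{720}{23}$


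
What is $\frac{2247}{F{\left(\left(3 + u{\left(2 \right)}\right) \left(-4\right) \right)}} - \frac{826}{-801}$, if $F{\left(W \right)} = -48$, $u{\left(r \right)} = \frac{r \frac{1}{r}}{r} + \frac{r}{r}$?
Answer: $- \frac{586733}{12816} \approx -45.781$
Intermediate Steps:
$u{\left(r \right)} = 1 + \frac{1}{r}$ ($u{\left(r \right)} = 1 \frac{1}{r} + 1 = \frac{1}{r} + 1 = 1 + \frac{1}{r}$)
$\frac{2247}{F{\left(\left(3 + u{\left(2 \right)}\right) \left(-4\right) \right)}} - \frac{826}{-801} = \frac{2247}{-48} - \frac{826}{-801} = 2247 \left(- \frac{1}{48}\right) - - \frac{826}{801} = - \frac{749}{16} + \frac{826}{801} = - \frac{586733}{12816}$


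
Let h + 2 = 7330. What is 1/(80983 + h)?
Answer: 1/88311 ≈ 1.1324e-5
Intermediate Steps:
h = 7328 (h = -2 + 7330 = 7328)
1/(80983 + h) = 1/(80983 + 7328) = 1/88311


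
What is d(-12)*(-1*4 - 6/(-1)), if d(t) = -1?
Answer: -2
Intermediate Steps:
d(-12)*(-1*4 - 6/(-1)) = -(-1*4 - 6/(-1)) = -(-4 - 6*(-1)) = -(-4 + 6) = -1*2 = -2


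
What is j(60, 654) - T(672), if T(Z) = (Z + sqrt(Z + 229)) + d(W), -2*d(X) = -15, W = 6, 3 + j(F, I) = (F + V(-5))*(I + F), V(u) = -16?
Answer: 61467/2 - sqrt(901) ≈ 30703.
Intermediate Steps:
j(F, I) = -3 + (-16 + F)*(F + I) (j(F, I) = -3 + (F - 16)*(I + F) = -3 + (-16 + F)*(F + I))
d(X) = 15/2 (d(X) = -1/2*(-15) = 15/2)
T(Z) = 15/2 + Z + sqrt(229 + Z) (T(Z) = (Z + sqrt(Z + 229)) + 15/2 = (Z + sqrt(229 + Z)) + 15/2 = 15/2 + Z + sqrt(229 + Z))
j(60, 654) - T(672) = (-3 + 60**2 - 16*60 - 16*654 + 60*654) - (15/2 + 672 + sqrt(229 + 672)) = (-3 + 3600 - 960 - 10464 + 39240) - (15/2 + 672 + sqrt(901)) = 31413 - (1359/2 + sqrt(901)) = 31413 + (-1359/2 - sqrt(901)) = 61467/2 - sqrt(901)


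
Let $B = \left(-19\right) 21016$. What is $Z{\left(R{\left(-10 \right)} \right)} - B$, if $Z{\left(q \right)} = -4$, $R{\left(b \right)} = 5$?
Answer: $399300$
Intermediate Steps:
$B = -399304$
$Z{\left(R{\left(-10 \right)} \right)} - B = -4 - -399304 = -4 + 399304 = 399300$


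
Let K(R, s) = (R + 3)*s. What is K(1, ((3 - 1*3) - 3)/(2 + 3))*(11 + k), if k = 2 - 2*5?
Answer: -36/5 ≈ -7.2000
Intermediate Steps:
k = -8 (k = 2 - 10 = -8)
K(R, s) = s*(3 + R) (K(R, s) = (3 + R)*s = s*(3 + R))
K(1, ((3 - 1*3) - 3)/(2 + 3))*(11 + k) = ((((3 - 1*3) - 3)/(2 + 3))*(3 + 1))*(11 - 8) = ((((3 - 3) - 3)/5)*4)*3 = (((0 - 3)*(1/5))*4)*3 = (-3*1/5*4)*3 = -3/5*4*3 = -12/5*3 = -36/5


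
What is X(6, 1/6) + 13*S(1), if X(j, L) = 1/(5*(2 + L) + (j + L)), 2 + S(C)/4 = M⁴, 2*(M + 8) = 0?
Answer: 3619097/17 ≈ 2.1289e+5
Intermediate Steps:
M = -8 (M = -8 + (½)*0 = -8 + 0 = -8)
S(C) = 16376 (S(C) = -8 + 4*(-8)⁴ = -8 + 4*4096 = -8 + 16384 = 16376)
X(j, L) = 1/(10 + j + 6*L) (X(j, L) = 1/((10 + 5*L) + (L + j)) = 1/(10 + j + 6*L))
X(6, 1/6) + 13*S(1) = 1/(10 + 6 + 6/6) + 13*16376 = 1/(10 + 6 + 6*(⅙)) + 212888 = 1/(10 + 6 + 1) + 212888 = 1/17 + 212888 = 3619097/17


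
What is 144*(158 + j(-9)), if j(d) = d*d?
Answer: 34416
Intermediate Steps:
j(d) = d²
144*(158 + j(-9)) = 144*(158 + (-9)²) = 144*(158 + 81) = 144*239 = 34416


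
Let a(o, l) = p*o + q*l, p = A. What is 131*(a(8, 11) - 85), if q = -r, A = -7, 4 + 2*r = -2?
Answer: -14148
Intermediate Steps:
r = -3 (r = -2 + (½)*(-2) = -2 - 1 = -3)
p = -7
q = 3 (q = -1*(-3) = 3)
a(o, l) = -7*o + 3*l
131*(a(8, 11) - 85) = 131*((-7*8 + 3*11) - 85) = 131*((-56 + 33) - 85) = 131*(-23 - 85) = 131*(-108) = -14148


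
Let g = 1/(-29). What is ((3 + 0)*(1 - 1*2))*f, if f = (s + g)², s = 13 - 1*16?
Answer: -23232/841 ≈ -27.624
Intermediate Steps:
s = -3 (s = 13 - 16 = -3)
g = -1/29 ≈ -0.034483
f = 7744/841 (f = (-3 - 1/29)² = (-88/29)² = 7744/841 ≈ 9.2081)
((3 + 0)*(1 - 1*2))*f = ((3 + 0)*(1 - 1*2))*(7744/841) = (3*(1 - 2))*(7744/841) = (3*(-1))*(7744/841) = -3*7744/841 = -23232/841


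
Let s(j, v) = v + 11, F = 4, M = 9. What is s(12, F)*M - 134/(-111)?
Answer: 15119/111 ≈ 136.21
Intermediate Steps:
s(j, v) = 11 + v
s(12, F)*M - 134/(-111) = (11 + 4)*9 - 134/(-111) = 15*9 - 134*(-1/111) = 135 + 134/111 = 15119/111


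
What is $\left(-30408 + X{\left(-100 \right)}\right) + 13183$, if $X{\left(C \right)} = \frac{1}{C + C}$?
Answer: $- \frac{3445001}{200} \approx -17225.0$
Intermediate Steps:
$X{\left(C \right)} = \frac{1}{2 C}$
$\left(-30408 + X{\left(-100 \right)}\right) + 13183 = \left(-30408 + \frac{1}{2 \left(-100\right)}\right) + 13183 = \left(-30408 + \frac{1}{2} \left(- \frac{1}{100}\right)\right) + 13183 = \left(-30408 - \frac{1}{200}\right) + 13183 = - \frac{6081601}{200} + 13183 = - \frac{3445001}{200}$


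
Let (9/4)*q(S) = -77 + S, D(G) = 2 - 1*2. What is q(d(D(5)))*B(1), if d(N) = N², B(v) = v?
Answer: -308/9 ≈ -34.222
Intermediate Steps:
D(G) = 0 (D(G) = 2 - 2 = 0)
q(S) = -308/9 + 4*S/9 (q(S) = 4*(-77 + S)/9 = -308/9 + 4*S/9)
q(d(D(5)))*B(1) = (-308/9 + (4/9)*0²)*1 = (-308/9 + (4/9)*0)*1 = (-308/9 + 0)*1 = -308/9*1 = -308/9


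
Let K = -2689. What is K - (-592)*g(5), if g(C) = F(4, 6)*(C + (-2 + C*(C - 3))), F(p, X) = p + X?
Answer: 74271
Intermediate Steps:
F(p, X) = X + p
g(C) = -20 + 10*C + 10*C*(-3 + C) (g(C) = (6 + 4)*(C + (-2 + C*(C - 3))) = 10*(C + (-2 + C*(-3 + C))) = 10*(-2 + C + C*(-3 + C)) = -20 + 10*C + 10*C*(-3 + C))
K - (-592)*g(5) = -2689 - (-592)*(-20 - 20*5 + 10*5**2) = -2689 - (-592)*(-20 - 100 + 10*25) = -2689 - (-592)*(-20 - 100 + 250) = -2689 - (-592)*130 = -2689 - 1*(-76960) = -2689 + 76960 = 74271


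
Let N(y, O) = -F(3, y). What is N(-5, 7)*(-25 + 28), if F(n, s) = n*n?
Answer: -27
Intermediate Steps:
F(n, s) = n²
N(y, O) = -9 (N(y, O) = -1*3² = -1*9 = -9)
N(-5, 7)*(-25 + 28) = -9*(-25 + 28) = -9*3 = -27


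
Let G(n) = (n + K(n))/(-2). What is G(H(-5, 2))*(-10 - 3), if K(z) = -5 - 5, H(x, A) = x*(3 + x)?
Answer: 0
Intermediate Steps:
K(z) = -10
G(n) = 5 - n/2 (G(n) = (n - 10)/(-2) = -(-10 + n)/2 = 5 - n/2)
G(H(-5, 2))*(-10 - 3) = (5 - (-5)*(3 - 5)/2)*(-10 - 3) = (5 - (-5)*(-2)/2)*(-13) = (5 - 1/2*10)*(-13) = (5 - 5)*(-13) = 0*(-13) = 0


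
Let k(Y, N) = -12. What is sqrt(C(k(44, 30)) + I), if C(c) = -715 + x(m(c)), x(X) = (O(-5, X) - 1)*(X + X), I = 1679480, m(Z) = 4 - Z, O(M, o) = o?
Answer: sqrt(1679245) ≈ 1295.9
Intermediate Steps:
x(X) = 2*X*(-1 + X) (x(X) = (X - 1)*(X + X) = (-1 + X)*(2*X) = 2*X*(-1 + X))
C(c) = -715 + 2*(3 - c)*(4 - c) (C(c) = -715 + 2*(4 - c)*(-1 + (4 - c)) = -715 + 2*(4 - c)*(3 - c) = -715 + 2*(3 - c)*(4 - c))
sqrt(C(k(44, 30)) + I) = sqrt((-715 + 2*(-4 - 12)*(-3 - 12)) + 1679480) = sqrt((-715 + 2*(-16)*(-15)) + 1679480) = sqrt((-715 + 480) + 1679480) = sqrt(-235 + 1679480) = sqrt(1679245)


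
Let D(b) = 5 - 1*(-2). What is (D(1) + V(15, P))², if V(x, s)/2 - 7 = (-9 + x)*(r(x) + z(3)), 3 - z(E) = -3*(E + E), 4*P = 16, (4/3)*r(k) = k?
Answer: 166464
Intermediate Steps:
r(k) = 3*k/4
D(b) = 7 (D(b) = 5 + 2 = 7)
P = 4 (P = (¼)*16 = 4)
z(E) = 3 + 6*E (z(E) = 3 - (-3)*(E + E) = 3 - (-3)*2*E = 3 - (-6)*E = 3 + 6*E)
V(x, s) = 14 + 2*(-9 + x)*(21 + 3*x/4) (V(x, s) = 14 + 2*((-9 + x)*(3*x/4 + (3 + 6*3))) = 14 + 2*((-9 + x)*(3*x/4 + (3 + 18))) = 14 + 2*((-9 + x)*(3*x/4 + 21)) = 14 + 2*((-9 + x)*(21 + 3*x/4)) = 14 + 2*(-9 + x)*(21 + 3*x/4))
(D(1) + V(15, P))² = (7 + (-364 + (3/2)*15² + (57/2)*15))² = (7 + (-364 + (3/2)*225 + 855/2))² = (7 + (-364 + 675/2 + 855/2))² = (7 + 401)² = 408² = 166464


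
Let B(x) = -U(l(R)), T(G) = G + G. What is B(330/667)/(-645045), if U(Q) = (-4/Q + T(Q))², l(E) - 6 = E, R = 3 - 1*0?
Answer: 24964/52248645 ≈ 0.00047779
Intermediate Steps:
R = 3 (R = 3 + 0 = 3)
l(E) = 6 + E
T(G) = 2*G
U(Q) = (-4/Q + 2*Q)²
B(x) = -24964/81 (B(x) = -4*(-2 + (6 + 3)²)²/(6 + 3)² = -4*(-2 + 9²)²/9² = -4*(-2 + 81)²/81 = -4*79²/81 = -4*6241/81 = -1*24964/81 = -24964/81)
B(330/667)/(-645045) = -24964/81/(-645045) = -24964/81*(-1/645045) = 24964/52248645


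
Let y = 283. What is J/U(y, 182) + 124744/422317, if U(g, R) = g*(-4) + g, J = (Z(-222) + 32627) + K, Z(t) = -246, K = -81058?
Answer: 20663032265/358547133 ≈ 57.630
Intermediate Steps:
J = -48677 (J = (-246 + 32627) - 81058 = 32381 - 81058 = -48677)
U(g, R) = -3*g (U(g, R) = -4*g + g = -3*g)
J/U(y, 182) + 124744/422317 = -48677/((-3*283)) + 124744/422317 = -48677/(-849) + 124744*(1/422317) = -48677*(-1/849) + 124744/422317 = 48677/849 + 124744/422317 = 20663032265/358547133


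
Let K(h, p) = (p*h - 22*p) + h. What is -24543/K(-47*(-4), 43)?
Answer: -2727/814 ≈ -3.3501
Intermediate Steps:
K(h, p) = h - 22*p + h*p (K(h, p) = (h*p - 22*p) + h = (-22*p + h*p) + h = h - 22*p + h*p)
-24543/K(-47*(-4), 43) = -24543/(-47*(-4) - 22*43 - 47*(-4)*43) = -24543/(188 - 946 + 188*43) = -24543/(188 - 946 + 8084) = -24543/7326 = -24543*1/7326 = -2727/814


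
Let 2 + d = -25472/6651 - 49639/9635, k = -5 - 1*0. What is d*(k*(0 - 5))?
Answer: -3518682395/12816477 ≈ -274.54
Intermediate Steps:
k = -5 (k = -5 + 0 = -5)
d = -703736479/64082385 (d = -2 + (-25472/6651 - 49639/9635) = -2 - 575571709/64082385 = -703736479/64082385 ≈ -10.982)
d*(k*(0 - 5)) = -(-703736479)*(0 - 5)/12816477 = -(-703736479)*(-5)/12816477 = -703736479/64082385*25 = -3518682395/12816477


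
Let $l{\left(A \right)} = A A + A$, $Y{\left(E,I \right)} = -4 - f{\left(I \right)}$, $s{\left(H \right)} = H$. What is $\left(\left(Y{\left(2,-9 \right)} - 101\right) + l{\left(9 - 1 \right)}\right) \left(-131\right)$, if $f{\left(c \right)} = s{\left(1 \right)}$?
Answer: $4454$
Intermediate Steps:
$f{\left(c \right)} = 1$
$Y{\left(E,I \right)} = -5$ ($Y{\left(E,I \right)} = -4 - 1 = -5$)
$l{\left(A \right)} = A + A^{2}$ ($l{\left(A \right)} = A^{2} + A = A + A^{2}$)
$\left(\left(Y{\left(2,-9 \right)} - 101\right) + l{\left(9 - 1 \right)}\right) \left(-131\right) = \left(\left(-5 - 101\right) + \left(9 - 1\right) \left(1 + \left(9 - 1\right)\right)\right) \left(-131\right) = \left(-106 + \left(9 - 1\right) \left(1 + \left(9 - 1\right)\right)\right) \left(-131\right) = \left(-106 + 8 \left(1 + 8\right)\right) \left(-131\right) = \left(-106 + 8 \cdot 9\right) \left(-131\right) = \left(-106 + 72\right) \left(-131\right) = \left(-34\right) \left(-131\right) = 4454$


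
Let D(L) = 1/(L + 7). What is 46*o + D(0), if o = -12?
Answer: -3863/7 ≈ -551.86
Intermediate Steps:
D(L) = 1/(7 + L)
46*o + D(0) = 46*(-12) + 1/(7 + 0) = -552 + 1/7 = -552 + ⅐ = -3863/7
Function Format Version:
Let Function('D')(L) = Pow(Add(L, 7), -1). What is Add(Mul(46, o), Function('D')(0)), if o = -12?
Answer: Rational(-3863, 7) ≈ -551.86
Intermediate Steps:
Function('D')(L) = Pow(Add(7, L), -1)
Add(Mul(46, o), Function('D')(0)) = Add(Mul(46, -12), Pow(Add(7, 0), -1)) = Add(-552, Pow(7, -1)) = Add(-552, Rational(1, 7)) = Rational(-3863, 7)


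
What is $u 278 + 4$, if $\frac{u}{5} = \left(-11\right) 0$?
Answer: $4$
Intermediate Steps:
$u = 0$ ($u = 5 \left(\left(-11\right) 0\right) = 5 \cdot 0 = 0$)
$u 278 + 4 = 0 \cdot 278 + 4 = 0 + 4 = 4$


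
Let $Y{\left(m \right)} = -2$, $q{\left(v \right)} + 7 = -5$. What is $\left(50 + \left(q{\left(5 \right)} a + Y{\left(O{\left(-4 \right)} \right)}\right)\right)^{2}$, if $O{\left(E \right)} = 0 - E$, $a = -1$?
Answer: $3600$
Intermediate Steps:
$O{\left(E \right)} = - E$
$q{\left(v \right)} = -12$ ($q{\left(v \right)} = -7 - 5 = -12$)
$\left(50 + \left(q{\left(5 \right)} a + Y{\left(O{\left(-4 \right)} \right)}\right)\right)^{2} = \left(50 - -10\right)^{2} = \left(50 + \left(12 - 2\right)\right)^{2} = \left(50 + 10\right)^{2} = 60^{2} = 3600$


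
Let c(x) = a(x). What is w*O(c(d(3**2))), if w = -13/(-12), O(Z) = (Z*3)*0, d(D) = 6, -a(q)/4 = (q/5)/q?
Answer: 0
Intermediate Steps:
a(q) = -4/5 (a(q) = -4*q/5/q = -4*1/5 = -4/5)
c(x) = -4/5
O(Z) = 0 (O(Z) = (3*Z)*0 = 0)
w = 13/12 (w = -13*(-1/12) = 13/12 ≈ 1.0833)
w*O(c(d(3**2))) = (13/12)*0 = 0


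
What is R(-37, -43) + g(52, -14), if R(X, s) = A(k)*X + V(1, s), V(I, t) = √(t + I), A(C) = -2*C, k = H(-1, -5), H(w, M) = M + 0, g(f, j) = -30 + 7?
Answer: -393 + I*√42 ≈ -393.0 + 6.4807*I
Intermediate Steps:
g(f, j) = -23
H(w, M) = M
k = -5
V(I, t) = √(I + t)
R(X, s) = √(1 + s) + 10*X (R(X, s) = (-2*(-5))*X + √(1 + s) = 10*X + √(1 + s) = √(1 + s) + 10*X)
R(-37, -43) + g(52, -14) = (√(1 - 43) + 10*(-37)) - 23 = (√(-42) - 370) - 23 = (I*√42 - 370) - 23 = (-370 + I*√42) - 23 = -393 + I*√42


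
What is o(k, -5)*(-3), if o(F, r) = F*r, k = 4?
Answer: 60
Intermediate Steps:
o(k, -5)*(-3) = (4*(-5))*(-3) = -20*(-3) = 60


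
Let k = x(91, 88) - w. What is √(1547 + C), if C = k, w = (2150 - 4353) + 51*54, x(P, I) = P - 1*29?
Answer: 23*√2 ≈ 32.527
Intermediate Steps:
x(P, I) = -29 + P (x(P, I) = P - 29 = -29 + P)
w = 551 (w = -2203 + 2754 = 551)
k = -489 (k = (-29 + 91) - 1*551 = 62 - 551 = -489)
C = -489
√(1547 + C) = √(1547 - 489) = √1058 = 23*√2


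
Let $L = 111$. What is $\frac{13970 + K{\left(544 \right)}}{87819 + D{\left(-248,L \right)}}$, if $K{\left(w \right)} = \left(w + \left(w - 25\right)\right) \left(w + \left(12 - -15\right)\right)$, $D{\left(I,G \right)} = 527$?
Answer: $\frac{620943}{88346} \approx 7.0285$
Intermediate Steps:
$K{\left(w \right)} = \left(-25 + 2 w\right) \left(27 + w\right)$ ($K{\left(w \right)} = \left(w + \left(-25 + w\right)\right) \left(w + \left(12 + 15\right)\right) = \left(-25 + 2 w\right) \left(w + 27\right) = \left(-25 + 2 w\right) \left(27 + w\right)$)
$\frac{13970 + K{\left(544 \right)}}{87819 + D{\left(-248,L \right)}} = \frac{13970 + \left(-675 + 2 \cdot 544^{2} + 29 \cdot 544\right)}{87819 + 527} = \frac{13970 + \left(-675 + 2 \cdot 295936 + 15776\right)}{88346} = \left(13970 + \left(-675 + 591872 + 15776\right)\right) \frac{1}{88346} = \left(13970 + 606973\right) \frac{1}{88346} = 620943 \cdot \frac{1}{88346} = \frac{620943}{88346}$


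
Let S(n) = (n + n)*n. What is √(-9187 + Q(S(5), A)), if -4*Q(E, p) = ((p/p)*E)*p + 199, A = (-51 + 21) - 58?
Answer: I*√32547/2 ≈ 90.204*I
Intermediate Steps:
S(n) = 2*n² (S(n) = (2*n)*n = 2*n²)
A = -88 (A = -30 - 58 = -88)
Q(E, p) = -199/4 - E*p/4 (Q(E, p) = -(((p/p)*E)*p + 199)/4 = -((1*E)*p + 199)/4 = -(E*p + 199)/4 = -(199 + E*p)/4 = -199/4 - E*p/4)
√(-9187 + Q(S(5), A)) = √(-9187 + (-199/4 - ¼*2*5²*(-88))) = √(-9187 + (-199/4 - ¼*2*25*(-88))) = √(-9187 + (-199/4 - ¼*50*(-88))) = √(-9187 + (-199/4 + 1100)) = √(-9187 + 4201/4) = √(-32547/4) = I*√32547/2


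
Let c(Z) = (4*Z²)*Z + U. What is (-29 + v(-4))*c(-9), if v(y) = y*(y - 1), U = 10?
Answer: 26154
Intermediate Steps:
v(y) = y*(-1 + y)
c(Z) = 10 + 4*Z³ (c(Z) = (4*Z²)*Z + 10 = 4*Z³ + 10 = 10 + 4*Z³)
(-29 + v(-4))*c(-9) = (-29 - 4*(-1 - 4))*(10 + 4*(-9)³) = (-29 - 4*(-5))*(10 + 4*(-729)) = (-29 + 20)*(10 - 2916) = -9*(-2906) = 26154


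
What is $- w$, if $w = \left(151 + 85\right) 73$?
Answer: $-17228$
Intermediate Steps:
$w = 17228$ ($w = 236 \cdot 73 = 17228$)
$- w = \left(-1\right) 17228 = -17228$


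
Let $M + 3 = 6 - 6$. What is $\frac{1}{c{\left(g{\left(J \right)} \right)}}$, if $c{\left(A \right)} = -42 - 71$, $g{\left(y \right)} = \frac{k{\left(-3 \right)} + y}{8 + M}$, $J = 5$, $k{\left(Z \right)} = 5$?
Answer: $- \frac{1}{113} \approx -0.0088496$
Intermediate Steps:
$M = -3$ ($M = -3 + \left(6 - 6\right) = -3 + 0 = -3$)
$g{\left(y \right)} = 1 + \frac{y}{5}$ ($g{\left(y \right)} = \frac{5 + y}{8 - 3} = \frac{5 + y}{5} = \left(5 + y\right) \frac{1}{5} = 1 + \frac{y}{5}$)
$c{\left(A \right)} = -113$ ($c{\left(A \right)} = -42 - 71 = -113$)
$\frac{1}{c{\left(g{\left(J \right)} \right)}} = \frac{1}{-113} = - \frac{1}{113}$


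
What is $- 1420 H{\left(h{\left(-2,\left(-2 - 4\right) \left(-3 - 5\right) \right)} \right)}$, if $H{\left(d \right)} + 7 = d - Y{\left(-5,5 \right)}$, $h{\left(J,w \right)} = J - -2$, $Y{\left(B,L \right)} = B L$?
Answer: $-25560$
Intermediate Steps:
$h{\left(J,w \right)} = 2 + J$ ($h{\left(J,w \right)} = J + 2 = 2 + J$)
$H{\left(d \right)} = 18 + d$ ($H{\left(d \right)} = -7 + \left(d - \left(-5\right) 5\right) = -7 + \left(d - -25\right) = -7 + \left(d + 25\right) = -7 + \left(25 + d\right) = 18 + d$)
$- 1420 H{\left(h{\left(-2,\left(-2 - 4\right) \left(-3 - 5\right) \right)} \right)} = - 1420 \left(18 + \left(2 - 2\right)\right) = - 1420 \left(18 + 0\right) = \left(-1420\right) 18 = -25560$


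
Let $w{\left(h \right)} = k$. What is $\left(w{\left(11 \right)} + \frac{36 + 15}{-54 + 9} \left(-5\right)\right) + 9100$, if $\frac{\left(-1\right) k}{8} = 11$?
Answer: $\frac{27053}{3} \approx 9017.7$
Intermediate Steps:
$k = -88$ ($k = \left(-8\right) 11 = -88$)
$w{\left(h \right)} = -88$
$\left(w{\left(11 \right)} + \frac{36 + 15}{-54 + 9} \left(-5\right)\right) + 9100 = \left(-88 + \frac{36 + 15}{-54 + 9} \left(-5\right)\right) + 9100 = \left(-88 + \frac{51}{-45} \left(-5\right)\right) + 9100 = \left(-88 + 51 \left(- \frac{1}{45}\right) \left(-5\right)\right) + 9100 = \left(-88 - - \frac{17}{3}\right) + 9100 = \left(-88 + \frac{17}{3}\right) + 9100 = - \frac{247}{3} + 9100 = \frac{27053}{3}$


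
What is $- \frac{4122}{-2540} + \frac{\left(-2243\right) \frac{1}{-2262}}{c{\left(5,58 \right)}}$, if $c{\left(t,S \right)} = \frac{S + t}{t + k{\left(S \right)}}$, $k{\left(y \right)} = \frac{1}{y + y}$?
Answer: $\frac{2551771919}{1499570280} \approx 1.7017$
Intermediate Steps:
$k{\left(y \right)} = \frac{1}{2 y}$
$c{\left(t,S \right)} = \frac{S + t}{t + \frac{1}{2 S}}$
$- \frac{4122}{-2540} + \frac{\left(-2243\right) \frac{1}{-2262}}{c{\left(5,58 \right)}} = - \frac{4122}{-2540} + \frac{\left(-2243\right) \frac{1}{-2262}}{2 \cdot 58 \frac{1}{1 + 2 \cdot 58 \cdot 5} \left(58 + 5\right)} = \left(-4122\right) \left(- \frac{1}{2540}\right) + \frac{\left(-2243\right) \left(- \frac{1}{2262}\right)}{2 \cdot 58 \frac{1}{1 + 580} \cdot 63} = \frac{2061}{1270} + \frac{2243}{2262 \cdot 2 \cdot 58 \cdot \frac{1}{581} \cdot 63} = \frac{2061}{1270} + \frac{2243}{2262 \cdot \frac{1044}{83}} = \frac{2061}{1270} + \frac{2243}{2262} \cdot \frac{83}{1044} = \frac{2061}{1270} + \frac{186169}{2361528} = \frac{2551771919}{1499570280}$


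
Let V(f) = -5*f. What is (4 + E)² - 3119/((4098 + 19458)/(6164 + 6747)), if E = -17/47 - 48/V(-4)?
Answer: -2221883366389/1300880100 ≈ -1708.0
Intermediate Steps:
E = -649/235 (E = -17/47 - 48/((-5*(-4))) = -17*1/47 - 48/20 = -17/47 - 48*1/20 = -17/47 - 12/5 = -649/235 ≈ -2.7617)
(4 + E)² - 3119/((4098 + 19458)/(6164 + 6747)) = (4 - 649/235)² - 3119/((4098 + 19458)/(6164 + 6747)) = (291/235)² - 3119/(23556/12911) = 84681/55225 - 3119/(23556*(1/12911)) = 84681/55225 - 3119/23556/12911 = 84681/55225 - 3119*12911/23556 = 84681/55225 - 1*40269409/23556 = 84681/55225 - 40269409/23556 = -2221883366389/1300880100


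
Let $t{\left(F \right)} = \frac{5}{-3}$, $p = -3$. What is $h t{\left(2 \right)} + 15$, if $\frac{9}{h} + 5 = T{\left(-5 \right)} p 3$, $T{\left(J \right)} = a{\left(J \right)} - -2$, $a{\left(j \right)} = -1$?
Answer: $\frac{225}{14} \approx 16.071$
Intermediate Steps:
$T{\left(J \right)} = 1$ ($T{\left(J \right)} = -1 - -2 = -1 + 2 = 1$)
$h = - \frac{9}{14}$ ($h = \frac{9}{-5 + 1 \left(-3\right) 3} = \frac{9}{-5 - 9} = \frac{9}{-14} = 9 \left(- \frac{1}{14}\right) = - \frac{9}{14} \approx -0.64286$)
$t{\left(F \right)} = - \frac{5}{3}$ ($t{\left(F \right)} = 5 \left(- \frac{1}{3}\right) = - \frac{5}{3}$)
$h t{\left(2 \right)} + 15 = \left(- \frac{9}{14}\right) \left(- \frac{5}{3}\right) + 15 = \frac{15}{14} + 15 = \frac{225}{14}$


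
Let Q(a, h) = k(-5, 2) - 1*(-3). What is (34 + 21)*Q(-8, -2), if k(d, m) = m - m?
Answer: 165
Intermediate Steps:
k(d, m) = 0
Q(a, h) = 3 (Q(a, h) = 0 - 1*(-3) = 0 + 3 = 3)
(34 + 21)*Q(-8, -2) = (34 + 21)*3 = 55*3 = 165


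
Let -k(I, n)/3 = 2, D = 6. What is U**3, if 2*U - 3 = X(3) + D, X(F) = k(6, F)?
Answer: 27/8 ≈ 3.3750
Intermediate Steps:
k(I, n) = -6 (k(I, n) = -3*2 = -6)
X(F) = -6
U = 3/2 (U = 3/2 + (-6 + 6)/2 = 3/2 + (1/2)*0 = 3/2 + 0 = 3/2 ≈ 1.5000)
U**3 = (3/2)**3 = 27/8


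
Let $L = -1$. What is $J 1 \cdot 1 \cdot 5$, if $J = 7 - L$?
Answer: $40$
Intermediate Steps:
$J = 8$ ($J = 7 - -1 = 7 + 1 = 8$)
$J 1 \cdot 1 \cdot 5 = 8 \cdot 1 \cdot 1 \cdot 5 = 8 \cdot 1 \cdot 5 = 8 \cdot 5 = 40$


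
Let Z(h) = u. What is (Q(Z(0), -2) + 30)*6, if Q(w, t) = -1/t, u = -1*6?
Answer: 183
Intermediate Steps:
u = -6
Z(h) = -6
(Q(Z(0), -2) + 30)*6 = (-1/(-2) + 30)*6 = (-1*(-½) + 30)*6 = (½ + 30)*6 = (61/2)*6 = 183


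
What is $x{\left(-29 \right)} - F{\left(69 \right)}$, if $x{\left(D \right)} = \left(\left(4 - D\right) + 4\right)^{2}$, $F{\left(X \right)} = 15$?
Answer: $1354$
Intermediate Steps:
$x{\left(D \right)} = \left(8 - D\right)^{2}$
$x{\left(-29 \right)} - F{\left(69 \right)} = \left(-8 - 29\right)^{2} - 15 = \left(-37\right)^{2} - 15 = 1369 - 15 = 1354$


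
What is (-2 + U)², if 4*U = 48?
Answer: 100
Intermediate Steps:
U = 12 (U = (¼)*48 = 12)
(-2 + U)² = (-2 + 12)² = 10² = 100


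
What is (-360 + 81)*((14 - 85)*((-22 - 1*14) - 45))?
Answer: -1604529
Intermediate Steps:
(-360 + 81)*((14 - 85)*((-22 - 1*14) - 45)) = -(-19809)*((-22 - 14) - 45) = -(-19809)*(-36 - 45) = -(-19809)*(-81) = -279*5751 = -1604529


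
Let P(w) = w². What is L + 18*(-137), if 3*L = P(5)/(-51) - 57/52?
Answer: -19623703/7956 ≈ -2466.5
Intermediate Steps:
L = -4207/7956 (L = (5²/(-51) - 57/52)/3 = (25*(-1/51) - 57*1/52)/3 = (-25/51 - 57/52)/3 = (⅓)*(-4207/2652) = -4207/7956 ≈ -0.52878)
L + 18*(-137) = -4207/7956 + 18*(-137) = -4207/7956 - 2466 = -19623703/7956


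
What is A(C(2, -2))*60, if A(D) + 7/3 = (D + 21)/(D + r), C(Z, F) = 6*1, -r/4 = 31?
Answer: -9070/59 ≈ -153.73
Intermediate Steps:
r = -124 (r = -4*31 = -124)
C(Z, F) = 6
A(D) = -7/3 + (21 + D)/(-124 + D) (A(D) = -7/3 + (D + 21)/(D - 124) = -7/3 + (21 + D)/(-124 + D))
A(C(2, -2))*60 = ((931 - 4*6)/(3*(-124 + 6)))*60 = ((⅓)*(931 - 24)/(-118))*60 = ((⅓)*(-1/118)*907)*60 = -907/354*60 = -9070/59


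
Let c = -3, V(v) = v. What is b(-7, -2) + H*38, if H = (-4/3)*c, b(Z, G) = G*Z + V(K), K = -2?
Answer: 164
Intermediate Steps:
b(Z, G) = -2 + G*Z (b(Z, G) = G*Z - 2 = -2 + G*Z)
H = 4 (H = -4/3*(-3) = 4)
b(-7, -2) + H*38 = (-2 - 2*(-7)) + 4*38 = (-2 + 14) + 152 = 12 + 152 = 164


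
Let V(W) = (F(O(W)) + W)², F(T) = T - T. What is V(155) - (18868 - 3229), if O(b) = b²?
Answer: 8386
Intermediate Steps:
F(T) = 0
V(W) = W² (V(W) = (0 + W)² = W²)
V(155) - (18868 - 3229) = 155² - (18868 - 3229) = 24025 - 1*15639 = 24025 - 15639 = 8386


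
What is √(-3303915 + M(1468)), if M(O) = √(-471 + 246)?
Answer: √(-3303915 + 15*I) ≈ 0.004 + 1817.7*I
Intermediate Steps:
M(O) = 15*I (M(O) = √(-225) = 15*I)
√(-3303915 + M(1468)) = √(-3303915 + 15*I)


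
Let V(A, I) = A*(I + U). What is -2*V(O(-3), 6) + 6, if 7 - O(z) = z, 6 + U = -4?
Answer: 86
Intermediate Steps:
U = -10 (U = -6 - 4 = -10)
O(z) = 7 - z
V(A, I) = A*(-10 + I) (V(A, I) = A*(I - 10) = A*(-10 + I))
-2*V(O(-3), 6) + 6 = -2*(7 - 1*(-3))*(-10 + 6) + 6 = -2*(7 + 3)*(-4) + 6 = -20*(-4) + 6 = -2*(-40) + 6 = 80 + 6 = 86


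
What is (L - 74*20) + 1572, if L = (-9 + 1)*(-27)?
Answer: 308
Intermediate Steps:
L = 216 (L = -8*(-27) = 216)
(L - 74*20) + 1572 = (216 - 74*20) + 1572 = (216 - 1480) + 1572 = -1264 + 1572 = 308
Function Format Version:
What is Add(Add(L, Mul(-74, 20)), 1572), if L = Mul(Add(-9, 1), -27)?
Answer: 308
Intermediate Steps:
L = 216 (L = Mul(-8, -27) = 216)
Add(Add(L, Mul(-74, 20)), 1572) = Add(Add(216, Mul(-74, 20)), 1572) = Add(Add(216, -1480), 1572) = Add(-1264, 1572) = 308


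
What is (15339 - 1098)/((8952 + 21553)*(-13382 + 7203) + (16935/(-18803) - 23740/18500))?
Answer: -247690508775/3278371067880161 ≈ -7.5553e-5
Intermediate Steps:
(15339 - 1098)/((8952 + 21553)*(-13382 + 7203) + (16935/(-18803) - 23740/18500)) = 14241/(30505*(-6179) + (16935*(-1/18803) - 23740*1/18500)) = 14241/(-188490395 + (-16935/18803 - 1187/925)) = 14241/(-188490395 - 37984036/17392775) = 14241/(-3278371067880161/17392775) = 14241*(-17392775/3278371067880161) = -247690508775/3278371067880161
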